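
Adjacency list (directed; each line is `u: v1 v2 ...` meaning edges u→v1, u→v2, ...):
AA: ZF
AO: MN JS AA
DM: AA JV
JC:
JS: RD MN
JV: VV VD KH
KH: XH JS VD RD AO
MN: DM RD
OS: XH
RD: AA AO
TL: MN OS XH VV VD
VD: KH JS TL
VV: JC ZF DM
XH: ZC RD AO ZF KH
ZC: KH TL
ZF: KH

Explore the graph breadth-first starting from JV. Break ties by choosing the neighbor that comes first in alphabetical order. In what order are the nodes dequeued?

JV KH VD VV AO JS RD XH TL DM JC ZF AA MN ZC OS

Visit JV; enqueue KH, VD, VV → queue [KH, VD, VV]
Visit KH; enqueue AO, JS, RD, XH → queue [VD, VV, AO, JS, RD, XH]
Visit VD; enqueue TL → queue [VV, AO, JS, RD, XH, TL]
Visit VV; enqueue DM, JC, ZF → queue [AO, JS, RD, XH, TL, DM, JC, ZF]
Visit AO; enqueue AA, MN → queue [JS, RD, XH, TL, DM, JC, ZF, AA, MN]
Visit JS → queue [RD, XH, TL, DM, JC, ZF, AA, MN]
Visit RD → queue [XH, TL, DM, JC, ZF, AA, MN]
Visit XH; enqueue ZC → queue [TL, DM, JC, ZF, AA, MN, ZC]
Visit TL; enqueue OS → queue [DM, JC, ZF, AA, MN, ZC, OS]
Visit DM → queue [JC, ZF, AA, MN, ZC, OS]
Visit JC → queue [ZF, AA, MN, ZC, OS]
Visit ZF → queue [AA, MN, ZC, OS]
Visit AA → queue [MN, ZC, OS]
Visit MN → queue [ZC, OS]
Visit ZC → queue [OS]
Visit OS → queue []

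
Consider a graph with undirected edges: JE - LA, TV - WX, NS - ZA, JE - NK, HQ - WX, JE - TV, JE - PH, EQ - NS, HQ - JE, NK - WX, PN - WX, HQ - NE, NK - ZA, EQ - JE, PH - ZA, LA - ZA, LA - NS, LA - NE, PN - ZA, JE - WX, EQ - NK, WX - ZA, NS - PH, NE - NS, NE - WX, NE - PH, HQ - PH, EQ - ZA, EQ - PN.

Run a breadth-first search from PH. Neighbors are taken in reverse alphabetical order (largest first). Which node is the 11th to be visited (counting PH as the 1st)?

EQ

Visit PH; enqueue ZA, NS, NE, JE, HQ → queue [ZA, NS, NE, JE, HQ]
Visit ZA; enqueue WX, PN, NK, LA, EQ → queue [NS, NE, JE, HQ, WX, PN, NK, LA, EQ]
Visit NS → queue [NE, JE, HQ, WX, PN, NK, LA, EQ]
Visit NE → queue [JE, HQ, WX, PN, NK, LA, EQ]
Visit JE; enqueue TV → queue [HQ, WX, PN, NK, LA, EQ, TV]
Visit HQ → queue [WX, PN, NK, LA, EQ, TV]
Visit WX → queue [PN, NK, LA, EQ, TV]
Visit PN → queue [NK, LA, EQ, TV]
Visit NK → queue [LA, EQ, TV]
Visit LA → queue [EQ, TV]
Visit EQ → queue [TV]
Visit TV → queue []

Visit order: PH, ZA, NS, NE, JE, HQ, WX, PN, NK, LA, EQ, TV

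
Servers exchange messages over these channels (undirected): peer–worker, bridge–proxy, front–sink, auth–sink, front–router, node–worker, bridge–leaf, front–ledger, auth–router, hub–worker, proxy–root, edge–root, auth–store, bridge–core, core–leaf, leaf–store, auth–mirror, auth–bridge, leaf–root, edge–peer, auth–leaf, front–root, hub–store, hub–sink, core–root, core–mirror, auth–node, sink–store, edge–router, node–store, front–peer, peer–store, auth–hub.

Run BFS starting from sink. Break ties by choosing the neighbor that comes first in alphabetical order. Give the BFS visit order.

sink, auth, front, hub, store, bridge, leaf, mirror, node, router, ledger, peer, root, worker, core, proxy, edge

Visit sink; enqueue auth, front, hub, store → queue [auth, front, hub, store]
Visit auth; enqueue bridge, leaf, mirror, node, router → queue [front, hub, store, bridge, leaf, mirror, node, router]
Visit front; enqueue ledger, peer, root → queue [hub, store, bridge, leaf, mirror, node, router, ledger, peer, root]
Visit hub; enqueue worker → queue [store, bridge, leaf, mirror, node, router, ledger, peer, root, worker]
Visit store → queue [bridge, leaf, mirror, node, router, ledger, peer, root, worker]
Visit bridge; enqueue core, proxy → queue [leaf, mirror, node, router, ledger, peer, root, worker, core, proxy]
Visit leaf → queue [mirror, node, router, ledger, peer, root, worker, core, proxy]
Visit mirror → queue [node, router, ledger, peer, root, worker, core, proxy]
Visit node → queue [router, ledger, peer, root, worker, core, proxy]
Visit router; enqueue edge → queue [ledger, peer, root, worker, core, proxy, edge]
Visit ledger → queue [peer, root, worker, core, proxy, edge]
Visit peer → queue [root, worker, core, proxy, edge]
Visit root → queue [worker, core, proxy, edge]
Visit worker → queue [core, proxy, edge]
Visit core → queue [proxy, edge]
Visit proxy → queue [edge]
Visit edge → queue []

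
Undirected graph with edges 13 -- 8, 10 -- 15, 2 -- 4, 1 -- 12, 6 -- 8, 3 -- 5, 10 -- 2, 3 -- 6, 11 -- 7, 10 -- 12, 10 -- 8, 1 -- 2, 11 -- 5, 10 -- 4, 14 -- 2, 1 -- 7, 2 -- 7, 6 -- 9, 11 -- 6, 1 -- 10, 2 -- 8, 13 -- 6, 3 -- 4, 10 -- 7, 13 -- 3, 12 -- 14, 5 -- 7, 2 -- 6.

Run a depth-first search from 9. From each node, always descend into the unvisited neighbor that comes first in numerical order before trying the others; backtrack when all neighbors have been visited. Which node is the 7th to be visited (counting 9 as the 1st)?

3

Visit 9
9 → 6
6 → 2
2 → 1
1 → 7
7 → 5
5 → 3
3 → 4
4 → 10
10 → 8
8 → 13
10 → 12
12 → 14
10 → 15
5 → 11

Visit order: 9, 6, 2, 1, 7, 5, 3, 4, 10, 8, 13, 12, 14, 15, 11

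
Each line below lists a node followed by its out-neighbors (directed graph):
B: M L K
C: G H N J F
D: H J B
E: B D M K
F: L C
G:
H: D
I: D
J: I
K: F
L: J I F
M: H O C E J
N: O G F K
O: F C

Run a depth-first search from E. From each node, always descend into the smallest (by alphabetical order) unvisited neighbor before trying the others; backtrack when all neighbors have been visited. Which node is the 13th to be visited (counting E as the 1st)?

Visit E
E → B
B → K
K → F
F → C
C → G
C → H
H → D
D → J
J → I
C → N
N → O
F → L
B → M

Visit order: E, B, K, F, C, G, H, D, J, I, N, O, L, M

L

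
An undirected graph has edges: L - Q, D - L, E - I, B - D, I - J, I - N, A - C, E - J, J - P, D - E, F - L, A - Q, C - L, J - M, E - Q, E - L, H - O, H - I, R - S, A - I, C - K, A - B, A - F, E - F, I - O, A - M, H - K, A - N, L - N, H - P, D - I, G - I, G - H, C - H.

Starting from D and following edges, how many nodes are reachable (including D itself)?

17

BFS from D visits: D, B, E, I, L, A, F, J, Q, G, H, N, O, C, M, P, K
Reachable nodes: 17 of 19 total.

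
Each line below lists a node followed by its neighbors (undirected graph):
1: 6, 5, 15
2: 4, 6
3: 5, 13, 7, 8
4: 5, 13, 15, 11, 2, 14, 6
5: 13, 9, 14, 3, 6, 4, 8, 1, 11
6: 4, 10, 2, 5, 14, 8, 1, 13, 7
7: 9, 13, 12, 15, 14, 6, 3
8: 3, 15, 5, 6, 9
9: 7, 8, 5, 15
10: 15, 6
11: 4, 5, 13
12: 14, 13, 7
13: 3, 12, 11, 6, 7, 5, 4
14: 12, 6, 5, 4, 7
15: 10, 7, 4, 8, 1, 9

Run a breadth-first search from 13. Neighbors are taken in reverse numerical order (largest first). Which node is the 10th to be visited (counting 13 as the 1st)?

15

Visit 13; enqueue 12, 11, 7, 6, 5, 4, 3 → queue [12, 11, 7, 6, 5, 4, 3]
Visit 12; enqueue 14 → queue [11, 7, 6, 5, 4, 3, 14]
Visit 11 → queue [7, 6, 5, 4, 3, 14]
Visit 7; enqueue 15, 9 → queue [6, 5, 4, 3, 14, 15, 9]
Visit 6; enqueue 10, 8, 2, 1 → queue [5, 4, 3, 14, 15, 9, 10, 8, 2, 1]
Visit 5 → queue [4, 3, 14, 15, 9, 10, 8, 2, 1]
Visit 4 → queue [3, 14, 15, 9, 10, 8, 2, 1]
Visit 3 → queue [14, 15, 9, 10, 8, 2, 1]
Visit 14 → queue [15, 9, 10, 8, 2, 1]
Visit 15 → queue [9, 10, 8, 2, 1]
Visit 9 → queue [10, 8, 2, 1]
Visit 10 → queue [8, 2, 1]
Visit 8 → queue [2, 1]
Visit 2 → queue [1]
Visit 1 → queue []

Visit order: 13, 12, 11, 7, 6, 5, 4, 3, 14, 15, 9, 10, 8, 2, 1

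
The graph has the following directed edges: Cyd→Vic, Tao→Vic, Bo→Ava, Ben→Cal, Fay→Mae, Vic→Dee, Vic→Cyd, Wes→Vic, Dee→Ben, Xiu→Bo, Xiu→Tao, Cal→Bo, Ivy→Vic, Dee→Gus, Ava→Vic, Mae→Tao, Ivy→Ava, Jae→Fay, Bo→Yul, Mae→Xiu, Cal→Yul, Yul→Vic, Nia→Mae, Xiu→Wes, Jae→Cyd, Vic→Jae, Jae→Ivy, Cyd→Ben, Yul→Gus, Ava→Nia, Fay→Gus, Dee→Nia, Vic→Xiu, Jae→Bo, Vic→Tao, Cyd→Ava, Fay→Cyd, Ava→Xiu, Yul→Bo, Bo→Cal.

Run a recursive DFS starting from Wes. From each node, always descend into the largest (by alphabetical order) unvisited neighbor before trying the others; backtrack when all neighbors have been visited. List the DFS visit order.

Visit Wes
Wes → Vic
Vic → Xiu
Xiu → Tao
Xiu → Bo
Bo → Yul
Yul → Gus
Bo → Cal
Bo → Ava
Ava → Nia
Nia → Mae
Vic → Jae
Jae → Ivy
Jae → Fay
Fay → Cyd
Cyd → Ben
Vic → Dee

Wes, Vic, Xiu, Tao, Bo, Yul, Gus, Cal, Ava, Nia, Mae, Jae, Ivy, Fay, Cyd, Ben, Dee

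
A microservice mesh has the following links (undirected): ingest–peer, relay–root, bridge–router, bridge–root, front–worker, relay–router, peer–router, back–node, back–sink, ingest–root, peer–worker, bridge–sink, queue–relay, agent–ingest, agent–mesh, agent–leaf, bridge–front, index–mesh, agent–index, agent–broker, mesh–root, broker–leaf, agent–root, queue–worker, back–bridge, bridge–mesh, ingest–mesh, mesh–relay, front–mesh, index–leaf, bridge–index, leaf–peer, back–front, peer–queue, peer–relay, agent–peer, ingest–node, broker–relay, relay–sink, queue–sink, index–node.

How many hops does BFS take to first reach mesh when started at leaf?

Level 0: leaf
Level 1: agent, broker, index, peer
Level 2: bridge, ingest, mesh, node, queue, relay, root, router, worker
Level 3: back, front, sink
mesh first appears at level 2.

2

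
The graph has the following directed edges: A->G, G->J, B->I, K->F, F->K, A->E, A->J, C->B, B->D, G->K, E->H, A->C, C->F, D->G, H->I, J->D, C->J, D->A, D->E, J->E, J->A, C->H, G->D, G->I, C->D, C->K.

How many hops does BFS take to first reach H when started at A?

2

Level 0: A
Level 1: C, E, G, J
Level 2: B, D, F, H, I, K
H first appears at level 2.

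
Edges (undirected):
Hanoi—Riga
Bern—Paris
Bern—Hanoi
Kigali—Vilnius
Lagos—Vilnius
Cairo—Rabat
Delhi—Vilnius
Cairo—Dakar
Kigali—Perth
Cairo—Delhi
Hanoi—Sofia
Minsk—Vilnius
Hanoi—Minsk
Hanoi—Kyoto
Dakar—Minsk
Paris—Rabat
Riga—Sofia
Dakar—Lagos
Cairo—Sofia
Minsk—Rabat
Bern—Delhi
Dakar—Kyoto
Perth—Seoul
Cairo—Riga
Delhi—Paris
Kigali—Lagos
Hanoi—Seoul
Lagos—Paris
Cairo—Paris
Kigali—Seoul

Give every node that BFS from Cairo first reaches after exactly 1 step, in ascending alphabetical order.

Level 0: Cairo
Level 1: Dakar, Delhi, Paris, Rabat, Riga, Sofia
Level 2: Bern, Hanoi, Kyoto, Lagos, Minsk, Vilnius
Level 3: Kigali, Seoul
Level 4: Perth

Dakar, Delhi, Paris, Rabat, Riga, Sofia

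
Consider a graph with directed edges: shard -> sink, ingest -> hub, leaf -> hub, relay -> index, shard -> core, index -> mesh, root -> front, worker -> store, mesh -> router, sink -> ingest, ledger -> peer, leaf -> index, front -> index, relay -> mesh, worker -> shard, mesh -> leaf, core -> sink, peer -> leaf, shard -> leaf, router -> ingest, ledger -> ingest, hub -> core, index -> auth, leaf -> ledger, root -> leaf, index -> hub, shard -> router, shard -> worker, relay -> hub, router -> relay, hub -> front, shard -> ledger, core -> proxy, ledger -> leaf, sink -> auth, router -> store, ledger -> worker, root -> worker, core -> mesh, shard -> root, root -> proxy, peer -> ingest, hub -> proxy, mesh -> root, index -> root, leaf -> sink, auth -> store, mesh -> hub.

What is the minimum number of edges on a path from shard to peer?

2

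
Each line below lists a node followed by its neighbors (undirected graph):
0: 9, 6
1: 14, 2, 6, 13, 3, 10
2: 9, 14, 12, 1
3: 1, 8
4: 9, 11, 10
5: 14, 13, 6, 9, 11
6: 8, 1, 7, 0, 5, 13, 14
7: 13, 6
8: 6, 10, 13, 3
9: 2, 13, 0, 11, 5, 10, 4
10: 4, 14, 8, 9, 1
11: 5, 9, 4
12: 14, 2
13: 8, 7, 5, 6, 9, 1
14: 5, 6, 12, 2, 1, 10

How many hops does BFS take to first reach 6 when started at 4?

3

Level 0: 4
Level 1: 9, 10, 11
Level 2: 0, 1, 2, 5, 8, 13, 14
Level 3: 3, 6, 7, 12
6 first appears at level 3.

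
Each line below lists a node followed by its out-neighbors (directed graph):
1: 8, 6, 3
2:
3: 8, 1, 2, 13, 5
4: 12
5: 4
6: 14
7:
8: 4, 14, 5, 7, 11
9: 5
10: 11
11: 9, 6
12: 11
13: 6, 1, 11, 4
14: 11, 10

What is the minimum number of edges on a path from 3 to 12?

Level 0: 3
Level 1: 1, 2, 5, 8, 13
Level 2: 4, 6, 7, 11, 14
Level 3: 9, 10, 12
12 first appears at level 3.

3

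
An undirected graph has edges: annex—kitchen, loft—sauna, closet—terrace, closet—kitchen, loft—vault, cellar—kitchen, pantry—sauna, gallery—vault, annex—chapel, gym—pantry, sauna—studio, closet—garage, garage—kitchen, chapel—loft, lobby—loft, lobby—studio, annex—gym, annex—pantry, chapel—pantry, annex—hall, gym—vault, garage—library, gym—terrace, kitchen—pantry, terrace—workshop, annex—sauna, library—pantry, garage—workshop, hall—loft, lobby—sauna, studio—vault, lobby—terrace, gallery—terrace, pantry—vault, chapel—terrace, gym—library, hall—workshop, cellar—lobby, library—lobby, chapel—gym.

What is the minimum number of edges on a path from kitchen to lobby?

Level 0: kitchen
Level 1: annex, cellar, closet, garage, pantry
Level 2: chapel, gym, hall, library, lobby, sauna, terrace, vault, workshop
Level 3: gallery, loft, studio
lobby first appears at level 2.

2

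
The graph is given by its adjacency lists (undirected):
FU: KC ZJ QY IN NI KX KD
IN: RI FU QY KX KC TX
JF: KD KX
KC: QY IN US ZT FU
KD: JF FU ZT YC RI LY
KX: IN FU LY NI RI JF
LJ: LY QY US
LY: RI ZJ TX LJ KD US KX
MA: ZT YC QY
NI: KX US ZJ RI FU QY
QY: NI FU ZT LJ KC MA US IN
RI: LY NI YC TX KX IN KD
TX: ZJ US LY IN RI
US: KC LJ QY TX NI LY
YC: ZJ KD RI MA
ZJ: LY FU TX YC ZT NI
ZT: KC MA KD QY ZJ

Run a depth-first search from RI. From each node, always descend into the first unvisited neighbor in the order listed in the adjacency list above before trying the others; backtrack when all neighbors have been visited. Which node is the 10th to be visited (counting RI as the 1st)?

Visit RI
RI → LY
LY → ZJ
ZJ → FU
FU → KC
KC → QY
QY → NI
NI → KX
KX → IN
IN → TX
TX → US
US → LJ
KX → JF
JF → KD
KD → ZT
ZT → MA
MA → YC

Visit order: RI, LY, ZJ, FU, KC, QY, NI, KX, IN, TX, US, LJ, JF, KD, ZT, MA, YC

TX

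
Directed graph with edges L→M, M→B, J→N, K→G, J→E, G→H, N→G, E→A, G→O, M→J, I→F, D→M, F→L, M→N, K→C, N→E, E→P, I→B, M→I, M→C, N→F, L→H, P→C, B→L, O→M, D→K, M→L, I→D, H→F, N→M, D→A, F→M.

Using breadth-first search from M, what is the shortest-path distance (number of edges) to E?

2

Level 0: M
Level 1: B, C, I, J, L, N
Level 2: D, E, F, G, H
Level 3: A, K, O, P
E first appears at level 2.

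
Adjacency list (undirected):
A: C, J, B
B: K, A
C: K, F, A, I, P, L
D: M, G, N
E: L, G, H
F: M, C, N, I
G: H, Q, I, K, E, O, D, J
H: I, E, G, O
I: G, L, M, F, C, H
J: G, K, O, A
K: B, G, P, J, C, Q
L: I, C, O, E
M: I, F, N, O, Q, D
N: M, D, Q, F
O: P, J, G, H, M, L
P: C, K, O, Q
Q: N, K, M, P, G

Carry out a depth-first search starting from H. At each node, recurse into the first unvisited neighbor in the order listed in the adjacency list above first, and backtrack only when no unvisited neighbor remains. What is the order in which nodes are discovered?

H I G Q N M F C K B A J O P L E D

Visit H
H → I
I → G
G → Q
Q → N
N → M
M → F
F → C
C → K
K → B
B → A
A → J
J → O
O → P
O → L
L → E
M → D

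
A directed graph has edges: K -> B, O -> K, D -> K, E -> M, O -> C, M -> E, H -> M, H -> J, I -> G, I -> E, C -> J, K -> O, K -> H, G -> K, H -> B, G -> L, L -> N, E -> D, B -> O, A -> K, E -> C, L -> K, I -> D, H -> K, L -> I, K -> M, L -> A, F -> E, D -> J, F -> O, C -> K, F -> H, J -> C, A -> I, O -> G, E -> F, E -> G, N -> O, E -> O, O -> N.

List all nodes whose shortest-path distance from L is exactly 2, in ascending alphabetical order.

Level 0: L
Level 1: A, I, K, N
Level 2: B, D, E, G, H, M, O
Level 3: C, F, J

B, D, E, G, H, M, O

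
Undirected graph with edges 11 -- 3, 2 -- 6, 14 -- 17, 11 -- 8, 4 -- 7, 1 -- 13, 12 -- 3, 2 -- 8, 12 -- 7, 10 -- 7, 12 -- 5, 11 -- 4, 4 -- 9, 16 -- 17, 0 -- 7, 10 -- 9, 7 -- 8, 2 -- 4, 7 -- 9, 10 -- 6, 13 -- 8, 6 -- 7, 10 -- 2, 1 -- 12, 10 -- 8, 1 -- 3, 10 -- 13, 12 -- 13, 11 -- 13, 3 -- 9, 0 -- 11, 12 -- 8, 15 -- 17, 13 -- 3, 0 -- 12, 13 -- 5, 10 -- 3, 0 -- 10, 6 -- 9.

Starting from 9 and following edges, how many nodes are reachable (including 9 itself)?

14

BFS from 9 visits: 9, 10, 7, 6, 4, 3, 13, 8, 2, 0, 12, 11, 1, 5
Reachable nodes: 14 of 18 total.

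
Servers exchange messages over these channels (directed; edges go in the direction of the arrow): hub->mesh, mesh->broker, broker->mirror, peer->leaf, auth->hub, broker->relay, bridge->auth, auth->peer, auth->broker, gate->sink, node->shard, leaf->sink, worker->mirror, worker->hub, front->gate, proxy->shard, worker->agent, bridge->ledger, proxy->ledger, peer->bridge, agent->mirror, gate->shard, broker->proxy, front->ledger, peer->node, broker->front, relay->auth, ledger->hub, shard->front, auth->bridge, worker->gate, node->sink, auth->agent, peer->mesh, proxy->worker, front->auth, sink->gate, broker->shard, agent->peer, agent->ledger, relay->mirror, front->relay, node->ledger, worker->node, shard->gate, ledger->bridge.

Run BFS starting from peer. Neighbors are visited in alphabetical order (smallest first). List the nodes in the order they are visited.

peer → bridge → leaf → mesh → node → auth → ledger → sink → broker → shard → agent → hub → gate → front → mirror → proxy → relay → worker

Visit peer; enqueue bridge, leaf, mesh, node → queue [bridge, leaf, mesh, node]
Visit bridge; enqueue auth, ledger → queue [leaf, mesh, node, auth, ledger]
Visit leaf; enqueue sink → queue [mesh, node, auth, ledger, sink]
Visit mesh; enqueue broker → queue [node, auth, ledger, sink, broker]
Visit node; enqueue shard → queue [auth, ledger, sink, broker, shard]
Visit auth; enqueue agent, hub → queue [ledger, sink, broker, shard, agent, hub]
Visit ledger → queue [sink, broker, shard, agent, hub]
Visit sink; enqueue gate → queue [broker, shard, agent, hub, gate]
Visit broker; enqueue front, mirror, proxy, relay → queue [shard, agent, hub, gate, front, mirror, proxy, relay]
Visit shard → queue [agent, hub, gate, front, mirror, proxy, relay]
Visit agent → queue [hub, gate, front, mirror, proxy, relay]
Visit hub → queue [gate, front, mirror, proxy, relay]
Visit gate → queue [front, mirror, proxy, relay]
Visit front → queue [mirror, proxy, relay]
Visit mirror → queue [proxy, relay]
Visit proxy; enqueue worker → queue [relay, worker]
Visit relay → queue [worker]
Visit worker → queue []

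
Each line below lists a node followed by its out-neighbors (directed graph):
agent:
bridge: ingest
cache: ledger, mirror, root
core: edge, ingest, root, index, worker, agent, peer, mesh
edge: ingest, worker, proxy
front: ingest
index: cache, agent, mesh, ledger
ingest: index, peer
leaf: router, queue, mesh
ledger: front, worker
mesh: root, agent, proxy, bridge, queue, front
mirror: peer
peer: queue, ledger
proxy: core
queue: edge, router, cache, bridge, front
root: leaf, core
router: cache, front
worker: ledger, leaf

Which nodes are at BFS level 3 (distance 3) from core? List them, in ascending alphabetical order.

Level 0: core
Level 1: agent, edge, index, ingest, mesh, peer, root, worker
Level 2: bridge, cache, front, leaf, ledger, proxy, queue
Level 3: mirror, router

mirror, router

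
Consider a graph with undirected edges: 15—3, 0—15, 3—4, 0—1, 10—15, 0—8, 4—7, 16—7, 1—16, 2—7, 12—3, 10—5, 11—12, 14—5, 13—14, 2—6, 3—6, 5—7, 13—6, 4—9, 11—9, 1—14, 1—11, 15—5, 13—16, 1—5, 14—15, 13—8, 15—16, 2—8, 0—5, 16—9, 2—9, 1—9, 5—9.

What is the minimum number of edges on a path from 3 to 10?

2

Level 0: 3
Level 1: 4, 6, 12, 15
Level 2: 0, 2, 5, 7, 9, 10, 11, 13, 14, 16
Level 3: 1, 8
10 first appears at level 2.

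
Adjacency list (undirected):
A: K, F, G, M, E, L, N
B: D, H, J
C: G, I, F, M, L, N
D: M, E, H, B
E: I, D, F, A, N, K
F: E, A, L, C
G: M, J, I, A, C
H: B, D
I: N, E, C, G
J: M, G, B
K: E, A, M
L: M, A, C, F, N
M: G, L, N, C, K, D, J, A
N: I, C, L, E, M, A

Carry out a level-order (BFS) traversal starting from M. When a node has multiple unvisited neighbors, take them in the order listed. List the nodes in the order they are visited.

Visit M; enqueue G, L, N, C, K, D, J, A → queue [G, L, N, C, K, D, J, A]
Visit G; enqueue I → queue [L, N, C, K, D, J, A, I]
Visit L; enqueue F → queue [N, C, K, D, J, A, I, F]
Visit N; enqueue E → queue [C, K, D, J, A, I, F, E]
Visit C → queue [K, D, J, A, I, F, E]
Visit K → queue [D, J, A, I, F, E]
Visit D; enqueue H, B → queue [J, A, I, F, E, H, B]
Visit J → queue [A, I, F, E, H, B]
Visit A → queue [I, F, E, H, B]
Visit I → queue [F, E, H, B]
Visit F → queue [E, H, B]
Visit E → queue [H, B]
Visit H → queue [B]
Visit B → queue []

M -> G -> L -> N -> C -> K -> D -> J -> A -> I -> F -> E -> H -> B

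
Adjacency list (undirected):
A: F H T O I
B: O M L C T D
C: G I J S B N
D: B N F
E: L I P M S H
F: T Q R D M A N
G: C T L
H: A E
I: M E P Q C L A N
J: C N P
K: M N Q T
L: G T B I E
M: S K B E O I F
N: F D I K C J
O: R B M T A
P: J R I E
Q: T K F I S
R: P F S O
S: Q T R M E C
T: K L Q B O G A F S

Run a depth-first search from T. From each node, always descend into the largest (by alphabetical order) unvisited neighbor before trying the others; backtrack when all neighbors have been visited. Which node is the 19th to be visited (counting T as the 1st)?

F

Visit T
T → S
S → R
R → P
P → J
J → N
N → K
K → Q
Q → I
I → M
M → O
O → B
B → L
L → G
G → C
L → E
E → H
H → A
A → F
F → D

Visit order: T, S, R, P, J, N, K, Q, I, M, O, B, L, G, C, E, H, A, F, D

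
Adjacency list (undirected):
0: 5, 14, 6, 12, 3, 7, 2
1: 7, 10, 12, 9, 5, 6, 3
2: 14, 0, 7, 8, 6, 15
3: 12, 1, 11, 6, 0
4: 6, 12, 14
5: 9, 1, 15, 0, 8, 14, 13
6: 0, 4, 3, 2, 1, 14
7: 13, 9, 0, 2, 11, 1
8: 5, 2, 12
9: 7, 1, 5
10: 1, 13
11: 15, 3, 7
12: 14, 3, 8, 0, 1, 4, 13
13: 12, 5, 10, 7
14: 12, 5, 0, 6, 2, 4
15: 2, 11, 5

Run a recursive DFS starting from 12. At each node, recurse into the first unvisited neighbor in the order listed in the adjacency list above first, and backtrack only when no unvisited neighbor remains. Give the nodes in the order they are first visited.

12 -> 14 -> 5 -> 9 -> 7 -> 13 -> 10 -> 1 -> 6 -> 0 -> 3 -> 11 -> 15 -> 2 -> 8 -> 4

Visit 12
12 → 14
14 → 5
5 → 9
9 → 7
7 → 13
13 → 10
10 → 1
1 → 6
6 → 0
0 → 3
3 → 11
11 → 15
15 → 2
2 → 8
6 → 4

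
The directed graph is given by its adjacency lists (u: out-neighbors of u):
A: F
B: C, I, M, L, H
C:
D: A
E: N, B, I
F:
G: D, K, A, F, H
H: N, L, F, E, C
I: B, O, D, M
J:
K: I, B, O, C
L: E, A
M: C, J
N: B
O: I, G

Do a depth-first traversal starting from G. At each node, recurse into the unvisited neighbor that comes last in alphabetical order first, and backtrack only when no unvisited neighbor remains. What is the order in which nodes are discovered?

Visit G
G → K
K → O
O → I
I → M
M → J
M → C
I → D
D → A
A → F
I → B
B → L
L → E
E → N
B → H

G -> K -> O -> I -> M -> J -> C -> D -> A -> F -> B -> L -> E -> N -> H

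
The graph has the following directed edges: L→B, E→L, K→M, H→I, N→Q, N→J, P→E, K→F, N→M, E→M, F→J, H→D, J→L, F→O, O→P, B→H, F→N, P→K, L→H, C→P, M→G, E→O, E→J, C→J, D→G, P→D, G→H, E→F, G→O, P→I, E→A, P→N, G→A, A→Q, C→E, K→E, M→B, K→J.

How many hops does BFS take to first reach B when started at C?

3

Level 0: C
Level 1: E, J, P
Level 2: A, D, F, I, K, L, M, N, O
Level 3: B, G, H, Q
B first appears at level 3.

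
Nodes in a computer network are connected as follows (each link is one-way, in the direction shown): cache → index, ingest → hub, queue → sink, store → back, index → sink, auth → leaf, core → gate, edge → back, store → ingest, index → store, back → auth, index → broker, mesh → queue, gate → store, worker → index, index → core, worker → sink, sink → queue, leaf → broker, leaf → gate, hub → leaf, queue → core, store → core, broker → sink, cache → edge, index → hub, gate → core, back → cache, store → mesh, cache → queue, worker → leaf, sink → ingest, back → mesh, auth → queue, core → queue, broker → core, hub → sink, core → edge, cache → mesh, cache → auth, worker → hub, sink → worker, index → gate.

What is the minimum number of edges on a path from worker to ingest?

Level 0: worker
Level 1: hub, index, leaf, sink
Level 2: broker, core, gate, ingest, queue, store
Level 3: back, edge, mesh
Level 4: auth, cache
ingest first appears at level 2.

2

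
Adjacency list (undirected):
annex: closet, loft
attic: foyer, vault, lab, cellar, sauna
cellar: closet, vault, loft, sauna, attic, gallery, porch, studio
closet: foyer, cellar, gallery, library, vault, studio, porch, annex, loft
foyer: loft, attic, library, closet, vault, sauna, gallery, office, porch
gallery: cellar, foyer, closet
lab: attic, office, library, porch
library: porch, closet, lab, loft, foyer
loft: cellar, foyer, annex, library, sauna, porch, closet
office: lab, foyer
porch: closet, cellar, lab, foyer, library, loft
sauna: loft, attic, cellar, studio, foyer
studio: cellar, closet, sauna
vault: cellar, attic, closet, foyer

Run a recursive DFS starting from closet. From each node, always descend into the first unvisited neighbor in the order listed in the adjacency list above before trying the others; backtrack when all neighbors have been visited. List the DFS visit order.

closet → foyer → loft → cellar → vault → attic → lab → office → library → porch → sauna → studio → gallery → annex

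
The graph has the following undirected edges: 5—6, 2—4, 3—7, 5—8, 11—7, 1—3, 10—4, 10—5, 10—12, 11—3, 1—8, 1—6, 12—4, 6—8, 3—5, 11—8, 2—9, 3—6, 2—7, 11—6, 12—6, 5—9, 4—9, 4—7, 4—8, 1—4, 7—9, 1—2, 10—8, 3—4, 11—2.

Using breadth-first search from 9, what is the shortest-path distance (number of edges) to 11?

Level 0: 9
Level 1: 2, 4, 5, 7
Level 2: 1, 3, 6, 8, 10, 11, 12
11 first appears at level 2.

2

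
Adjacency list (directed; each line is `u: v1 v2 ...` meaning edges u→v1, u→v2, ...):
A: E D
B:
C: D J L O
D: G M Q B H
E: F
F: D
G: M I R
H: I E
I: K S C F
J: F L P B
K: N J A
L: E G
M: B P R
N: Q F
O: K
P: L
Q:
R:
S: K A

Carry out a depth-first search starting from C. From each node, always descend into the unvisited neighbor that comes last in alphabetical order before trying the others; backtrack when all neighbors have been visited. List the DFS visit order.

C, O, K, N, Q, F, D, M, R, P, L, G, I, S, A, E, B, H, J

Visit C
C → O
O → K
K → N
N → Q
N → F
F → D
D → M
M → R
M → P
P → L
L → G
G → I
I → S
S → A
A → E
M → B
D → H
K → J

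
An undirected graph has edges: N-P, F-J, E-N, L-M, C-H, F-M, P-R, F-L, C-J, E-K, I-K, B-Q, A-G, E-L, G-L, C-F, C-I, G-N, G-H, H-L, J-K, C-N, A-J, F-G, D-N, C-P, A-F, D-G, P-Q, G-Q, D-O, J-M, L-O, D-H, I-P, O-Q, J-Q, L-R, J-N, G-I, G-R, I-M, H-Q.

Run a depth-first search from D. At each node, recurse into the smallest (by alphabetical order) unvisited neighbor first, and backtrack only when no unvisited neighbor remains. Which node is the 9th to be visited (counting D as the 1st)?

K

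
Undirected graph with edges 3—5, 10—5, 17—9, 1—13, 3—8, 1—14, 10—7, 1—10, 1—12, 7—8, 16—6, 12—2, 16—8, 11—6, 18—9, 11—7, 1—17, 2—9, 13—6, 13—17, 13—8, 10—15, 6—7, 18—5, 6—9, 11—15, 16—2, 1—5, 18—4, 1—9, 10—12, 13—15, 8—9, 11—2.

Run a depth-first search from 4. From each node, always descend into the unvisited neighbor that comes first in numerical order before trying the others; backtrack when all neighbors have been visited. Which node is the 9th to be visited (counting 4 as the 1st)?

Visit 4
4 → 18
18 → 5
5 → 1
1 → 9
9 → 2
2 → 11
11 → 6
6 → 7
7 → 8
8 → 3
8 → 13
13 → 15
15 → 10
10 → 12
13 → 17
8 → 16
1 → 14

Visit order: 4, 18, 5, 1, 9, 2, 11, 6, 7, 8, 3, 13, 15, 10, 12, 17, 16, 14

7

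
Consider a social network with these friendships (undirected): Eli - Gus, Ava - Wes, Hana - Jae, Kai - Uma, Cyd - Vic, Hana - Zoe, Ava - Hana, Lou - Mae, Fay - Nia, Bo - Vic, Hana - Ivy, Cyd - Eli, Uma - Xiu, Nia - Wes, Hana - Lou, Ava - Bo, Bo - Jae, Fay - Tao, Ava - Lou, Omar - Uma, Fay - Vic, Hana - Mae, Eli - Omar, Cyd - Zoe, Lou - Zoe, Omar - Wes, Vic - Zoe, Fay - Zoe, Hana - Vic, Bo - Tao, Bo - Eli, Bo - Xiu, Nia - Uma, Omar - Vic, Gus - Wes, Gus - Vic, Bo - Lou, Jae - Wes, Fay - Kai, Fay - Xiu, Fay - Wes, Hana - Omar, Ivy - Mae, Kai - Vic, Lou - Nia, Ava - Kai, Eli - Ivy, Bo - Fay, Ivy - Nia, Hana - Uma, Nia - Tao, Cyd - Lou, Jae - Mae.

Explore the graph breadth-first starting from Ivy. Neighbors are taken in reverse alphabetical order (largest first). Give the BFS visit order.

Ivy, Nia, Mae, Hana, Eli, Wes, Uma, Tao, Lou, Fay, Jae, Zoe, Vic, Omar, Ava, Gus, Cyd, Bo, Xiu, Kai

Visit Ivy; enqueue Nia, Mae, Hana, Eli → queue [Nia, Mae, Hana, Eli]
Visit Nia; enqueue Wes, Uma, Tao, Lou, Fay → queue [Mae, Hana, Eli, Wes, Uma, Tao, Lou, Fay]
Visit Mae; enqueue Jae → queue [Hana, Eli, Wes, Uma, Tao, Lou, Fay, Jae]
Visit Hana; enqueue Zoe, Vic, Omar, Ava → queue [Eli, Wes, Uma, Tao, Lou, Fay, Jae, Zoe, Vic, Omar, Ava]
Visit Eli; enqueue Gus, Cyd, Bo → queue [Wes, Uma, Tao, Lou, Fay, Jae, Zoe, Vic, Omar, Ava, Gus, Cyd, Bo]
Visit Wes → queue [Uma, Tao, Lou, Fay, Jae, Zoe, Vic, Omar, Ava, Gus, Cyd, Bo]
Visit Uma; enqueue Xiu, Kai → queue [Tao, Lou, Fay, Jae, Zoe, Vic, Omar, Ava, Gus, Cyd, Bo, Xiu, Kai]
Visit Tao → queue [Lou, Fay, Jae, Zoe, Vic, Omar, Ava, Gus, Cyd, Bo, Xiu, Kai]
Visit Lou → queue [Fay, Jae, Zoe, Vic, Omar, Ava, Gus, Cyd, Bo, Xiu, Kai]
Visit Fay → queue [Jae, Zoe, Vic, Omar, Ava, Gus, Cyd, Bo, Xiu, Kai]
Visit Jae → queue [Zoe, Vic, Omar, Ava, Gus, Cyd, Bo, Xiu, Kai]
Visit Zoe → queue [Vic, Omar, Ava, Gus, Cyd, Bo, Xiu, Kai]
Visit Vic → queue [Omar, Ava, Gus, Cyd, Bo, Xiu, Kai]
Visit Omar → queue [Ava, Gus, Cyd, Bo, Xiu, Kai]
Visit Ava → queue [Gus, Cyd, Bo, Xiu, Kai]
Visit Gus → queue [Cyd, Bo, Xiu, Kai]
Visit Cyd → queue [Bo, Xiu, Kai]
Visit Bo → queue [Xiu, Kai]
Visit Xiu → queue [Kai]
Visit Kai → queue []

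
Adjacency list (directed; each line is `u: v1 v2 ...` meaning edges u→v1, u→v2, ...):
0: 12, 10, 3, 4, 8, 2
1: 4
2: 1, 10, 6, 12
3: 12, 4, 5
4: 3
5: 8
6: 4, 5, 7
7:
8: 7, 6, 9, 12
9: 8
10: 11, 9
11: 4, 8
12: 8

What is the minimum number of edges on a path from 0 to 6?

2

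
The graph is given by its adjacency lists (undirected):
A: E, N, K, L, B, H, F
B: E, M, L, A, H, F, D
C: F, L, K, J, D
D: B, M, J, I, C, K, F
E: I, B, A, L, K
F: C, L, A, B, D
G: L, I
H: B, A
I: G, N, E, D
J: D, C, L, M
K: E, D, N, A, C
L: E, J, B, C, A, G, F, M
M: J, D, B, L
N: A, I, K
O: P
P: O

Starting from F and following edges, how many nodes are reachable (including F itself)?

14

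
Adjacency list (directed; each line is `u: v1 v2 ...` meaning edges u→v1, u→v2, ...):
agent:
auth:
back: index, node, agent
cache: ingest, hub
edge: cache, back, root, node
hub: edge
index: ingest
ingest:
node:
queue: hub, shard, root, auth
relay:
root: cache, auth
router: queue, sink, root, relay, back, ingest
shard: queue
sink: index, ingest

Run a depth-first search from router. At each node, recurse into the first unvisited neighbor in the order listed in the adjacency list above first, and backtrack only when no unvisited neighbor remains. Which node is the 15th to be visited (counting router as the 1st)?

relay

Visit router
router → queue
queue → hub
hub → edge
edge → cache
cache → ingest
edge → back
back → index
back → node
back → agent
edge → root
root → auth
queue → shard
router → sink
router → relay

Visit order: router, queue, hub, edge, cache, ingest, back, index, node, agent, root, auth, shard, sink, relay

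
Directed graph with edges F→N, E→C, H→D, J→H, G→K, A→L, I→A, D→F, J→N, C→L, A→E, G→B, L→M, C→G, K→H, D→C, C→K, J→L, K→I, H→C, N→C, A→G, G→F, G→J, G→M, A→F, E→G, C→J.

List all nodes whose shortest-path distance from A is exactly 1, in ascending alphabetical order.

Level 0: A
Level 1: E, F, G, L
Level 2: B, C, J, K, M, N
Level 3: H, I
Level 4: D

E, F, G, L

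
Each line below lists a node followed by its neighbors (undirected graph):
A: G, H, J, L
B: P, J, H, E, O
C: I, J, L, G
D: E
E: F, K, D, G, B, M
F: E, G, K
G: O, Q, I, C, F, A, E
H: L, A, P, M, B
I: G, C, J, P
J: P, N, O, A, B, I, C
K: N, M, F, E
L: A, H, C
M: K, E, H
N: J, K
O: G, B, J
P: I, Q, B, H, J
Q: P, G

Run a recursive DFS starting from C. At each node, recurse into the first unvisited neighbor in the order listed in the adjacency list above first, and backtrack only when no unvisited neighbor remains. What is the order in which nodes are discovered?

C I G O B P Q H L A J N K M E F D

Visit C
C → I
I → G
G → O
O → B
B → P
P → Q
P → H
H → L
L → A
A → J
J → N
N → K
K → M
M → E
E → F
E → D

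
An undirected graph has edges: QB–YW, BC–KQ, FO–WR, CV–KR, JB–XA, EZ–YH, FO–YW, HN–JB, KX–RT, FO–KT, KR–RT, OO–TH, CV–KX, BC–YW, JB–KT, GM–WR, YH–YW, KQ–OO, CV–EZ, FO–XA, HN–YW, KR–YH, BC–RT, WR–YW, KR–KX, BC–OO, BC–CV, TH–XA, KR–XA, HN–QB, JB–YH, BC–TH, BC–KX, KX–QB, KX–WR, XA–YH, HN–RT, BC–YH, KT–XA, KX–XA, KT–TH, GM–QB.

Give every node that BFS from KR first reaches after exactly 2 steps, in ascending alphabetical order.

Level 0: KR
Level 1: CV, KX, RT, XA, YH
Level 2: BC, EZ, FO, HN, JB, KT, QB, TH, WR, YW
Level 3: GM, KQ, OO

BC, EZ, FO, HN, JB, KT, QB, TH, WR, YW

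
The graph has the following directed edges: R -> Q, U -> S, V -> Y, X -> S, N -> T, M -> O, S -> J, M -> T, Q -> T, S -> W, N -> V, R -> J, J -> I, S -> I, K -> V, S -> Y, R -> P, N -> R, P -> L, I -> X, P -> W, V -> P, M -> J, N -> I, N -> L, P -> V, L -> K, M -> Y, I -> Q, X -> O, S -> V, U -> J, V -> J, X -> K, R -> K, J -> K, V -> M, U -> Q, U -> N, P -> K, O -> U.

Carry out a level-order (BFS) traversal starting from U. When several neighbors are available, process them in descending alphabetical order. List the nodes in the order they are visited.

U S Q N J Y W V I T R L K P M X O

Visit U; enqueue S, Q, N, J → queue [S, Q, N, J]
Visit S; enqueue Y, W, V, I → queue [Q, N, J, Y, W, V, I]
Visit Q; enqueue T → queue [N, J, Y, W, V, I, T]
Visit N; enqueue R, L → queue [J, Y, W, V, I, T, R, L]
Visit J; enqueue K → queue [Y, W, V, I, T, R, L, K]
Visit Y → queue [W, V, I, T, R, L, K]
Visit W → queue [V, I, T, R, L, K]
Visit V; enqueue P, M → queue [I, T, R, L, K, P, M]
Visit I; enqueue X → queue [T, R, L, K, P, M, X]
Visit T → queue [R, L, K, P, M, X]
Visit R → queue [L, K, P, M, X]
Visit L → queue [K, P, M, X]
Visit K → queue [P, M, X]
Visit P → queue [M, X]
Visit M; enqueue O → queue [X, O]
Visit X → queue [O]
Visit O → queue []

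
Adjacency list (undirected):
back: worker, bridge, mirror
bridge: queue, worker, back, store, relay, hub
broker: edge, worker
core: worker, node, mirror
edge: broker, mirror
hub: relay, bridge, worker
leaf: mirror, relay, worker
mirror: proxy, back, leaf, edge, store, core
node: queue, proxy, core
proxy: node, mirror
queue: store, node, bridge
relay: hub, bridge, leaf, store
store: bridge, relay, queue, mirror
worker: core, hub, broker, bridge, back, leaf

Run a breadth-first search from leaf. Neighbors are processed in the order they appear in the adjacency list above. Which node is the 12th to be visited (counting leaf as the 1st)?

broker

Visit leaf; enqueue mirror, relay, worker → queue [mirror, relay, worker]
Visit mirror; enqueue proxy, back, edge, store, core → queue [relay, worker, proxy, back, edge, store, core]
Visit relay; enqueue hub, bridge → queue [worker, proxy, back, edge, store, core, hub, bridge]
Visit worker; enqueue broker → queue [proxy, back, edge, store, core, hub, bridge, broker]
Visit proxy; enqueue node → queue [back, edge, store, core, hub, bridge, broker, node]
Visit back → queue [edge, store, core, hub, bridge, broker, node]
Visit edge → queue [store, core, hub, bridge, broker, node]
Visit store; enqueue queue → queue [core, hub, bridge, broker, node, queue]
Visit core → queue [hub, bridge, broker, node, queue]
Visit hub → queue [bridge, broker, node, queue]
Visit bridge → queue [broker, node, queue]
Visit broker → queue [node, queue]
Visit node → queue [queue]
Visit queue → queue []

Visit order: leaf, mirror, relay, worker, proxy, back, edge, store, core, hub, bridge, broker, node, queue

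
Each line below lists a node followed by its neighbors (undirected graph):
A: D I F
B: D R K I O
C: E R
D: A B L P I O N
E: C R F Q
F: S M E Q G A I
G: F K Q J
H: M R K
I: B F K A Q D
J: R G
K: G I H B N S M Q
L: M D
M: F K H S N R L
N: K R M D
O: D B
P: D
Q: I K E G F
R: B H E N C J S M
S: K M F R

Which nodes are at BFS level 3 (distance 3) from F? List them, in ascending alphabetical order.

O, P

Level 0: F
Level 1: A, E, G, I, M, Q, S
Level 2: B, C, D, H, J, K, L, N, R
Level 3: O, P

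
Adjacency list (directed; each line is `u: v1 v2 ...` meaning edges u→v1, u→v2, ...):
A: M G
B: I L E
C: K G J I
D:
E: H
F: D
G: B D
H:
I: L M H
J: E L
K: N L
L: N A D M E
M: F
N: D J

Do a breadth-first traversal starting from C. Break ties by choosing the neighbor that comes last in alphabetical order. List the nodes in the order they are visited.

C -> K -> J -> I -> G -> N -> L -> E -> M -> H -> D -> B -> A -> F

Visit C; enqueue K, J, I, G → queue [K, J, I, G]
Visit K; enqueue N, L → queue [J, I, G, N, L]
Visit J; enqueue E → queue [I, G, N, L, E]
Visit I; enqueue M, H → queue [G, N, L, E, M, H]
Visit G; enqueue D, B → queue [N, L, E, M, H, D, B]
Visit N → queue [L, E, M, H, D, B]
Visit L; enqueue A → queue [E, M, H, D, B, A]
Visit E → queue [M, H, D, B, A]
Visit M; enqueue F → queue [H, D, B, A, F]
Visit H → queue [D, B, A, F]
Visit D → queue [B, A, F]
Visit B → queue [A, F]
Visit A → queue [F]
Visit F → queue []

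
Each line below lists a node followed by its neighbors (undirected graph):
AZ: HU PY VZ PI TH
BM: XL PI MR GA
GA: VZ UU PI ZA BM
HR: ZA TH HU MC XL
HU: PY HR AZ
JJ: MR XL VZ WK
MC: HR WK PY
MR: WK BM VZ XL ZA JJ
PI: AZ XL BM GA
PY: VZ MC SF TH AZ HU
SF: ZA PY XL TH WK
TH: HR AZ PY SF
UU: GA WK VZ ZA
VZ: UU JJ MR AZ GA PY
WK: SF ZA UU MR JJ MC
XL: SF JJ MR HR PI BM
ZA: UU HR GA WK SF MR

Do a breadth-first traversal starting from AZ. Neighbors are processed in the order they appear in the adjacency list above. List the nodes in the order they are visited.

AZ HU PY VZ PI TH HR MC SF UU JJ MR GA XL BM ZA WK

Visit AZ; enqueue HU, PY, VZ, PI, TH → queue [HU, PY, VZ, PI, TH]
Visit HU; enqueue HR → queue [PY, VZ, PI, TH, HR]
Visit PY; enqueue MC, SF → queue [VZ, PI, TH, HR, MC, SF]
Visit VZ; enqueue UU, JJ, MR, GA → queue [PI, TH, HR, MC, SF, UU, JJ, MR, GA]
Visit PI; enqueue XL, BM → queue [TH, HR, MC, SF, UU, JJ, MR, GA, XL, BM]
Visit TH → queue [HR, MC, SF, UU, JJ, MR, GA, XL, BM]
Visit HR; enqueue ZA → queue [MC, SF, UU, JJ, MR, GA, XL, BM, ZA]
Visit MC; enqueue WK → queue [SF, UU, JJ, MR, GA, XL, BM, ZA, WK]
Visit SF → queue [UU, JJ, MR, GA, XL, BM, ZA, WK]
Visit UU → queue [JJ, MR, GA, XL, BM, ZA, WK]
Visit JJ → queue [MR, GA, XL, BM, ZA, WK]
Visit MR → queue [GA, XL, BM, ZA, WK]
Visit GA → queue [XL, BM, ZA, WK]
Visit XL → queue [BM, ZA, WK]
Visit BM → queue [ZA, WK]
Visit ZA → queue [WK]
Visit WK → queue []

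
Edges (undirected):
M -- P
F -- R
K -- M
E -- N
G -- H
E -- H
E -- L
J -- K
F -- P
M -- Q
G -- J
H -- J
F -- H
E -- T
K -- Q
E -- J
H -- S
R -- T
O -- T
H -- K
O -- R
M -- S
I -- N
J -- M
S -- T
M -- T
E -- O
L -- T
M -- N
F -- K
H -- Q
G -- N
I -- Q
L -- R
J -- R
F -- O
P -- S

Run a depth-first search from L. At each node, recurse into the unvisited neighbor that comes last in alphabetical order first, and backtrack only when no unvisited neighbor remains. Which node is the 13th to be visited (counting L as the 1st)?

G

Visit L
L → T
T → S
S → P
P → M
M → Q
Q → K
K → J
J → R
R → O
O → F
F → H
H → G
G → N
N → I
N → E

Visit order: L, T, S, P, M, Q, K, J, R, O, F, H, G, N, I, E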